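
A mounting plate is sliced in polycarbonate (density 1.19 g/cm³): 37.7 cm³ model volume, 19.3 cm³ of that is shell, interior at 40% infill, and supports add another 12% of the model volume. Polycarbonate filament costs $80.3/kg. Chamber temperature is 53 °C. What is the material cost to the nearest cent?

$2.98

Infill region = 37.7 − 19.3, so 18.4 cm³.
Infill volume: 0.40 × 18.4 → 7.36 cm³.
Support = 0.12 × 37.7, so 4.524 cm³.
Deposited volume: 19.3 + 7.36 + 4.524 → 31.184 cm³.
Mass = 31.184 × 1.19 = 37.10896 g.
At $80.3/kg: 37.10896/1000 × 80.3 = $2.98.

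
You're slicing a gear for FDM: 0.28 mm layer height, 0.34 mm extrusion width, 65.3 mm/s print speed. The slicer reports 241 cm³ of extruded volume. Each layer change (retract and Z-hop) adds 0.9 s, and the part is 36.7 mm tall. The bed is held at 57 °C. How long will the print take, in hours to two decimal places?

10.80 hours

Extrusion cross-section: 0.28 × 0.34 → 0.0952 mm².
Toolpath length = 241 cm³ / 0.0952 mm² = 241000 / 0.0952 = 2531512.6 mm.
Time extruding = 2531512.6 / 65.3, so 38767.4 s.
Layer count = ceil(36.7 / 0.28) = 132.
Z-hop total: 132 × 0.9 → 118.8 s.
Total = 38767.4 + 118.8 = 38886.2 s = 10.80 hours.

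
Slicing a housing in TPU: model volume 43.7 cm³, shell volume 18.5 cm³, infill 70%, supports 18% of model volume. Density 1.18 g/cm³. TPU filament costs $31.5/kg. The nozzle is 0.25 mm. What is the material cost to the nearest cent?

Interior volume: 43.7 − 18.5 → 25.2 cm³.
Deposited infill = 0.70 × 25.2, so 17.64 cm³.
Support = 0.18 × 43.7, so 7.866 cm³.
Total extruded = 18.5 + 17.64 + 7.866 = 44.006 cm³.
Mass: 44.006 × 1.18 → 51.92708 g.
Cost = 51.92708 g / 1000 × $31.5/kg = $1.64.

$1.64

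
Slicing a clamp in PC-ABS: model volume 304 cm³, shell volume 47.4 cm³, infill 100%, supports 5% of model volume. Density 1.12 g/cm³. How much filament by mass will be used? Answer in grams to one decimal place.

357.5 g

Volume inside the shell = 304 − 47.4 = 256.6 cm³.
Deposited infill = 1.00 × 256.6 = 256.6 cm³.
Support: 0.05 × 304 → 15.2 cm³.
Deposited volume = 47.4 + 256.6 + 15.2 = 319.2 cm³.
Mass = 319.2 × 1.12, so 357.504 g.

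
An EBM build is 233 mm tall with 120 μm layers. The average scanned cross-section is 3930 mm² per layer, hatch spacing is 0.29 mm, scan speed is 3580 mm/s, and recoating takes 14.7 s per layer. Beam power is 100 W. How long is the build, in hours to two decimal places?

Layer count = ceil(233 / 0.12) = 1942.
Per-layer scan distance = 3930 / 0.29 = 13551.7 mm.
Scan time per layer = 13551.7 / 3580 = 3.7854 s.
Per-layer time = 3.7854 + 14.7 = 18.4854 s.
1942 layers × 18.4854 s/layer = 35898.6468 s, i.e. 9.97 hours.

9.97 hours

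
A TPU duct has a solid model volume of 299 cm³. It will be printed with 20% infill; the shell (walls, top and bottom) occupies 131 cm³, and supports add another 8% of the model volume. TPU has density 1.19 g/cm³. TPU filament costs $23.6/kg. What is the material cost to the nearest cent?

$5.29

Infill region: 299 − 131 → 168 cm³.
Infill volume: 0.20 × 168 → 33.6 cm³.
Support = 0.08 × 299 = 23.92 cm³.
Total extruded = 131 + 33.6 + 23.92 = 188.52 cm³.
Mass: 188.52 × 1.19 → 224.3388 g.
Cost = 224.3388 g / 1000 × $23.6/kg = $5.29.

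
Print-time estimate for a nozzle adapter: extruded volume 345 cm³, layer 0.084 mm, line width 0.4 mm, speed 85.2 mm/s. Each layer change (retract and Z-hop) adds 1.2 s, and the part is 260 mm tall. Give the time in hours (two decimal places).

Extrusion cross-section = 0.084 × 0.4, so 0.0336 mm².
Toolpath length = 345 cm³ / 0.0336 mm² = 345000 / 0.0336 = 10267857.1 mm.
Extrusion time = 10267857.1 / 85.2, so 120514.8 s.
Layers = ⌈260/0.084⌉ = 3096.
Non-print overhead = 3096 × 1.2, so 3715.2 s.
Altogether 120514.8 + 3715.2 = 124230 s, i.e. 34.51 hours.

34.51 hours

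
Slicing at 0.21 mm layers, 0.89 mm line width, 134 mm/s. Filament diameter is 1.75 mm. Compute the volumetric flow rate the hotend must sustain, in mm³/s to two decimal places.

Bead cross-section = 0.21 × 0.89, so 0.1869 mm².
Volumetric flow = 134 × 0.1869 = 25.04 mm³/s.

25.04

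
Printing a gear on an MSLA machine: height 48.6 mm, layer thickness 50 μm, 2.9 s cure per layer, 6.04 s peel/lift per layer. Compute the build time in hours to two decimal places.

2.41 hours

Layers = ⌈48.6/0.05⌉ = 972.
Per-layer time: 2.9 + 6.04 → 8.94 s.
Total = 972 × 8.94 = 8689.68 s = 2.41 hours.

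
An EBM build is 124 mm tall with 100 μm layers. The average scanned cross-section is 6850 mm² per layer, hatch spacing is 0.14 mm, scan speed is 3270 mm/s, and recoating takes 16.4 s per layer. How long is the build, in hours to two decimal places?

Number of layers: 124 / 0.1 → 1240 (rounded up).
Hatch length per layer = 6850 / 0.14 = 48928.6 mm.
Scan time per layer = 48928.6 / 3270, so 14.9629 s.
Per-layer time: 14.9629 + 16.4 → 31.3629 s.
Build time = 1240 × 31.3629 = 38889.996 s = 10.80 hours.

10.80 hours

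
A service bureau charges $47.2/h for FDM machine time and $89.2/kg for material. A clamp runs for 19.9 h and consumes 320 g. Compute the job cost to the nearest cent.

Time charge = 47.2 × 19.9, so $939.28.
Feedstock cost = 89.2 × 320/1000 = $28.544.
Job cost: 939.28 + 28.544 = 967.824 ≈ $967.82.

$967.82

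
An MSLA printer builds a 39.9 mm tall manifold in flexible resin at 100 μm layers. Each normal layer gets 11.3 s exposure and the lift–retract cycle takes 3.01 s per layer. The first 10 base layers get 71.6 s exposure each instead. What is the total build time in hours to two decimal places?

1.75 hours

Layers = ⌈39.9/0.1⌉ = 399.
Bottom layers: 10 × (71.6 + 3.01) → 746.1 s.
Regular layers: 389 × (11.3 + 3.01) → 5566.59 s.
Total = 746.1 + 5566.59 = 6312.69 s = 1.75 hours.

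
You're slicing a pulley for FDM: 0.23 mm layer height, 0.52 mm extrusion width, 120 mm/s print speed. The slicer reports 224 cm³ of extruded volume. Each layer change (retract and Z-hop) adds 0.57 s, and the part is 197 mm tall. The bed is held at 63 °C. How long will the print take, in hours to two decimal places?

Line area: 0.23 × 0.52 → 0.1196 mm².
Toolpath length = 224 cm³ / 0.1196 mm² = 224000 / 0.1196 = 1872909.7 mm.
Time extruding: 1872909.7 / 120 → 15607.6 s.
Layers = ⌈197/0.23⌉ = 857.
Non-print overhead = 857 × 0.57, so 488.49 s.
Total = 15607.6 + 488.49 = 16096.09 s = 4.47 hours.

4.47 hours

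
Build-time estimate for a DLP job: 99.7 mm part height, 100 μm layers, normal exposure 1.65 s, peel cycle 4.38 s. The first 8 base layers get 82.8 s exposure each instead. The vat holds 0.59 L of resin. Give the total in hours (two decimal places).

1.85 hours

Layers = ⌈99.7/0.1⌉ = 997.
Bottom layers: 8 × (82.8 + 4.38) → 697.44 s.
Remaining layers = 989 × (1.65 + 4.38), so 5963.67 s.
Total = 697.44 + 5963.67 = 6661.11 s = 1.85 hours.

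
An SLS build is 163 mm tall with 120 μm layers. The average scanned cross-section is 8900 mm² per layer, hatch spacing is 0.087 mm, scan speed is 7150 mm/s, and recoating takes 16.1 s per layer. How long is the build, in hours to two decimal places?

Layers = ⌈163/0.12⌉ = 1359.
Per-layer scan distance = 8900 / 0.087, so 102298.9 mm.
Per-layer scan time = 102298.9 / 7150, so 14.3075 s.
Per-layer time = 14.3075 + 16.1 = 30.4075 s.
1359 layers × 30.4075 s/layer = 41323.7925 s, i.e. 11.48 hours.

11.48 hours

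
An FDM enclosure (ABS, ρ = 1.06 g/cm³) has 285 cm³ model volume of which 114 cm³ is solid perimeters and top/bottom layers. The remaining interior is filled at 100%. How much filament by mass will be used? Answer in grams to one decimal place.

302.1 g

Interior volume = 285 − 114 = 171 cm³.
Infill deposited = 1.00 × 171, so 171 cm³.
Deposited volume: 114 + 171 → 285 cm³.
Mass = 285 × 1.06 = 302.1 g.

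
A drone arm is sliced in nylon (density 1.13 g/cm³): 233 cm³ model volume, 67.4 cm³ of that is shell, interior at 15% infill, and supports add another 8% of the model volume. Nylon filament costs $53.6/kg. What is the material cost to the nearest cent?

Interior volume = 233 − 67.4, so 165.6 cm³.
Deposited infill = 0.15 × 165.6 = 24.84 cm³.
Support: 0.08 × 233 → 18.64 cm³.
Total printed volume = 67.4 + 24.84 + 18.64 = 110.88 cm³.
Mass: 110.88 × 1.13 → 125.2944 g.
Cost = 125.2944 g / 1000 × $53.6/kg = $6.72.

$6.72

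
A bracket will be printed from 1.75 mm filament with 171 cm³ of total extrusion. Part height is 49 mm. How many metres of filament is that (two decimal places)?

71.09 m

A = π r² = π × 0.875² = 2.4053 mm².
L = 171000 mm³ / 2.4053 mm² = 71093 mm, i.e. 71.09 m.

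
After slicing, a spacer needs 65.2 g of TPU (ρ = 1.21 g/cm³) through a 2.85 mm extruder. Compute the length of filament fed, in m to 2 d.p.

8.45 m

Volume = 65.2 g / 1.21 g·cm⁻³ = 53.8843 cm³ = 53884.3 mm³.
A = π r² = π × 1.425² = 6.3794 mm².
L = V/A = 53884.3/6.3794 = 8446.61 mm → 8.45 m.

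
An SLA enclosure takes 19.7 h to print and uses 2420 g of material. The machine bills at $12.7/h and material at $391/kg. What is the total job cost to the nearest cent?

Machine-time cost = 12.7 × 19.7, so $250.19.
Material charge = 391 × 2420/1000, so $946.22.
Total = 250.19 + 946.22 = $1196.41.

$1196.41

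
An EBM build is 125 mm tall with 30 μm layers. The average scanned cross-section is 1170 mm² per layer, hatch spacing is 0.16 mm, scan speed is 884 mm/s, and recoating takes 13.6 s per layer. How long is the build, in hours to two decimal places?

Layers = ⌈125/0.03⌉ = 4167.
Scan path per layer = 1170 / 0.16 = 7312.5 mm.
Scan time per layer: 7312.5 / 884 → 8.2721 s.
Per-layer time: 8.2721 + 13.6 → 21.8721 s.
Total: 4167 × 21.8721 s = 91141.0407 s → 25.32 hours.

25.32 hours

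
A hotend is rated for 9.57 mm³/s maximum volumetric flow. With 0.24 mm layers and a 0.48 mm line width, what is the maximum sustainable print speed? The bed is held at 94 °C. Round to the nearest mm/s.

Extrusion cross-section: 0.24 × 0.48 → 0.1152 mm².
Max speed = 9.57 / 0.1152 = 83.07 ≈ 83 mm/s.

83 mm/s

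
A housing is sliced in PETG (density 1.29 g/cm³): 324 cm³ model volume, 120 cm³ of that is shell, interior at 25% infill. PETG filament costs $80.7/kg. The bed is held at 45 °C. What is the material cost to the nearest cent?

$17.80

Interior volume = 324 − 120 = 204 cm³.
Infill deposited = 0.25 × 204, so 51 cm³.
Total printed volume = 120 + 51 = 171 cm³.
Mass: 171 × 1.29 → 220.59 g.
At $80.7/kg: 220.59/1000 × 80.7 = $17.80.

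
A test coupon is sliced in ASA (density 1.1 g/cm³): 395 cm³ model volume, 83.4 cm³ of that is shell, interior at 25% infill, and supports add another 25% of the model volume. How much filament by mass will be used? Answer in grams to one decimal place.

286.1 g

Infill region = 395 − 83.4 = 311.6 cm³.
Infill volume = 0.25 × 311.6, so 77.9 cm³.
Support = 0.25 × 395 = 98.75 cm³.
Total printed volume = 83.4 + 77.9 + 98.75 = 260.05 cm³.
Mass: 260.05 × 1.1 → 286.055 g.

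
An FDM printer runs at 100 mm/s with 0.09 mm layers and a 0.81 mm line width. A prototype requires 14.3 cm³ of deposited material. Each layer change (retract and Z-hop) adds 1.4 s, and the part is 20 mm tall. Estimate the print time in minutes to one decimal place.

Extrusion cross-section = 0.09 × 0.81, so 0.0729 mm².
Total extruded path = 14300/0.0729 = 196159.1 mm.
Print-move time = 196159.1 / 100 = 1961.6 s.
Number of layers: 20 / 0.09 → 223 (rounded up).
Layer-change overhead = 223 × 1.4, so 312.2 s.
Total = 1961.6 + 312.2 = 2273.8 s = 37.9 minutes.

37.9 minutes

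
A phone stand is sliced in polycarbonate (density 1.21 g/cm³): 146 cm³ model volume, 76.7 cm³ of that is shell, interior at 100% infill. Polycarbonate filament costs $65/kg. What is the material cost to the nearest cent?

Infill region: 146 − 76.7 → 69.3 cm³.
Infill deposited: 1.00 × 69.3 → 69.3 cm³.
Total extruded: 76.7 + 69.3 → 146 cm³.
Mass = 146 × 1.21 = 176.66 g.
Cost = 176.66 g / 1000 × $65/kg = $11.48.

$11.48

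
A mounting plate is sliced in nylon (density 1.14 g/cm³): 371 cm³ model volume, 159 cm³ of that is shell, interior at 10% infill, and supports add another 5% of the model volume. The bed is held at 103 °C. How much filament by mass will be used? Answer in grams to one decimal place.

226.6 g

Volume inside the shell = 371 − 159, so 212 cm³.
Infill volume: 0.10 × 212 → 21.2 cm³.
Support = 0.05 × 371, so 18.55 cm³.
Total printed volume = 159 + 21.2 + 18.55 = 198.75 cm³.
Mass: 198.75 × 1.14 → 226.575 g.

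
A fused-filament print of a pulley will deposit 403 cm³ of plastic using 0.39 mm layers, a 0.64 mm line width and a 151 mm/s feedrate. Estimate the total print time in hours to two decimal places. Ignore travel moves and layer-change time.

2.97 hours

Bead cross-section = 0.39 × 0.64, so 0.2496 mm².
Total extruded path = 403000/0.2496 = 1614583.3 mm.
Time extruding: 1614583.3 / 151 → 10692.6 s.
Converting: 10692.6 s = 2.97 hours.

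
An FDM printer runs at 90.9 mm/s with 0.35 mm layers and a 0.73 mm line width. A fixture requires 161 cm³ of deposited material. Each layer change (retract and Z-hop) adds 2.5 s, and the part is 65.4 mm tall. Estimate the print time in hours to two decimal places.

Bead cross-section: 0.35 × 0.73 → 0.2555 mm².
Path length: 161000 mm³ / 0.2555 mm² → 630137 mm.
Print-move time = 630137 / 90.9, so 6932.2 s.
Layer count = ceil(65.4 / 0.35) = 187.
Non-print overhead = 187 × 2.5, so 467.5 s.
Total = 6932.2 + 467.5 = 7399.7 s = 2.06 hours.

2.06 hours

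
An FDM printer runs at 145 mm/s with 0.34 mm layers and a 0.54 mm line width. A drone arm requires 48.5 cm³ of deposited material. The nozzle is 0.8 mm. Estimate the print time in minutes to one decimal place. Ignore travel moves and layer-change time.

Bead cross-section: 0.34 × 0.54 → 0.1836 mm².
Toolpath length = 48.5 cm³ / 0.1836 mm² = 48500 / 0.1836 = 264161.2 mm.
Print-move time: 264161.2 / 145 → 1821.8 s.
In the requested units: 1821.8 s = 30.4 minutes.

30.4 minutes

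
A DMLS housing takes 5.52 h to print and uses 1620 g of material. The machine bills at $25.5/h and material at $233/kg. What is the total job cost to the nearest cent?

Machine cost = 25.5 × 5.52, so $140.76.
Material charge = 233 × 1620/1000, so $377.46.
Job cost: 140.76 + 377.46 = $518.22.

$518.22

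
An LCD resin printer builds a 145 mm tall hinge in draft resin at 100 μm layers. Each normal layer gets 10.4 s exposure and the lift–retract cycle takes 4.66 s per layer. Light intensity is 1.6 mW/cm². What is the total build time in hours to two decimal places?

6.07 hours

Layers = ⌈145/0.1⌉ = 1450.
Cycle time = 10.4 + 4.66, so 15.06 s.
Build time: 1450 × 15.06 s = 21837 s, i.e. 6.07 hours.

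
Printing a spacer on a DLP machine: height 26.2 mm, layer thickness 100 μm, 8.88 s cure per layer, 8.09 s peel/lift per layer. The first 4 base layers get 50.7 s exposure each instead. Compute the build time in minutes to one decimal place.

76.9 minutes

Layer count = ceil(26.2 / 0.1) = 262.
Burn-in layers = 4 × (50.7 + 8.09) = 235.16 s.
Regular layers: 258 × (8.88 + 8.09) → 4378.26 s.
Sum: 235.16 + 4378.26 = 4613.42 s → 76.9 minutes.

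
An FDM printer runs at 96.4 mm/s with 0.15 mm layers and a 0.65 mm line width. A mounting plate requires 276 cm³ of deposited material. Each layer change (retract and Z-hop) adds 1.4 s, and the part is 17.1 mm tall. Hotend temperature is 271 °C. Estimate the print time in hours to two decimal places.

Line area = 0.15 × 0.65, so 0.0975 mm².
Path length: 276000 mm³ / 0.0975 mm² → 2830769.2 mm.
Extrusion time: 2830769.2 / 96.4 → 29364.8 s.
Number of layers: 17.1 / 0.15 → 114 (rounded up).
Non-print overhead = 114 × 1.4, so 159.6 s.
Altogether 29364.8 + 159.6 = 29524.4 s, i.e. 8.20 hours.

8.20 hours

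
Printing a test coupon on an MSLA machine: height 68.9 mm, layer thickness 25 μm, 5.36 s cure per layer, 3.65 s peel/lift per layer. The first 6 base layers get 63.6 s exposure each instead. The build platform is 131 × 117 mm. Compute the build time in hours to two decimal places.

Layer count = ceil(68.9 / 0.025) = 2756.
Base layers = 6 × (63.6 + 3.65) = 403.5 s.
Normal layers = 2750 × (5.36 + 3.65), so 24777.5 s.
Sum: 403.5 + 24777.5 = 25181 s → 6.99 hours.

6.99 hours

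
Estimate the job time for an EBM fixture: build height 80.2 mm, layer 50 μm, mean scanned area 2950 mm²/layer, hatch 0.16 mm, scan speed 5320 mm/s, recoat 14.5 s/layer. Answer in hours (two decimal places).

8.00 hours

Layer count = ceil(80.2 / 0.05) = 1604.
Hatch length per layer: 2950 / 0.16 → 18437.5 mm.
Scan time per layer = 18437.5 / 5320, so 3.4657 s.
Per-layer time = 3.4657 + 14.5 = 17.9657 s.
Build time = 1604 × 17.9657 = 28816.9828 s = 8.00 hours.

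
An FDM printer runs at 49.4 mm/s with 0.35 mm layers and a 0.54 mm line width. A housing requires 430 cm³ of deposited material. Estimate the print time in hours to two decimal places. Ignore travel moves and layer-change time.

12.79 hours

Bead cross-section: 0.35 × 0.54 → 0.189 mm².
Toolpath length = 430 cm³ / 0.189 mm² = 430000 / 0.189 = 2275132.3 mm.
Print-move time = 2275132.3 / 49.4 = 46055.3 s.
46055.3 s = 12.79 hours.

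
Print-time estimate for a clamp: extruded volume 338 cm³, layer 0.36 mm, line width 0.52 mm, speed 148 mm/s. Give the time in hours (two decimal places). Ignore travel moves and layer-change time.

3.39 hours

Line area = 0.36 × 0.52 = 0.1872 mm².
Toolpath length = 338 cm³ / 0.1872 mm² = 338000 / 0.1872 = 1805555.6 mm.
Extrusion time: 1805555.6 / 148 → 12199.7 s.
In the requested units: 12199.7 s = 3.39 hours.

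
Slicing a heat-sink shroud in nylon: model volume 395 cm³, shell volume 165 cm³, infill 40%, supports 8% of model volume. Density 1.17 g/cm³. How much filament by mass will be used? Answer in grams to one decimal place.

Infill region: 395 − 165 → 230 cm³.
Infill volume = 0.40 × 230, so 92 cm³.
Support = 0.08 × 395, so 31.6 cm³.
Total extruded = 165 + 92 + 31.6 = 288.6 cm³.
Mass = 288.6 × 1.17 = 337.662 g.

337.7 g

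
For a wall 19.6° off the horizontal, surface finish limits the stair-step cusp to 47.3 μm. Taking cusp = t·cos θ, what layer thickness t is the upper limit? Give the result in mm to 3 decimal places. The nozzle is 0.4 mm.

cos(19.6°) = 0.9421; t_max = 0.0473/0.9421 = 0.050 mm.

0.050 mm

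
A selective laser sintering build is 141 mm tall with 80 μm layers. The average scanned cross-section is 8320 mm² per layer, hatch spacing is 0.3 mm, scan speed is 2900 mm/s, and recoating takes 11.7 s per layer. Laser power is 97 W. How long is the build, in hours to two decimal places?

10.41 hours

Layer count = ceil(141 / 0.08) = 1763.
Hatch length per layer = 8320 / 0.3, so 27733.3 mm.
Scan time per layer = 27733.3 / 2900, so 9.5632 s.
Time per layer = 9.5632 + 11.7, so 21.2632 s.
Total: 1763 × 21.2632 s = 37487.0216 s → 10.41 hours.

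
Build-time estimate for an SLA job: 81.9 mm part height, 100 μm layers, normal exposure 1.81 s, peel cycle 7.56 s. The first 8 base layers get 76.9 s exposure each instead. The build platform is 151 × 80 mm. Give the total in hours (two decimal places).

2.30 hours

Number of layers: 81.9 / 0.1 → 819 (rounded up).
Burn-in layers: 8 × (76.9 + 7.56) → 675.68 s.
Regular layers = 811 × (1.81 + 7.56), so 7599.07 s.
Total = 675.68 + 7599.07 = 8274.75 s = 2.30 hours.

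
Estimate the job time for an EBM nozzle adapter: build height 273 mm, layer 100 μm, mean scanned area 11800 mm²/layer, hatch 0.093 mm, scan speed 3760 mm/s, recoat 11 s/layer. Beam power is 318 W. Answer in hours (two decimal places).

33.93 hours

Layers = ⌈273/0.1⌉ = 2730.
Scan path per layer: 11800 / 0.093 → 126881.7 mm.
Scan time per layer = 126881.7 / 3760, so 33.7451 s.
Per-layer time = 33.7451 + 11, so 44.7451 s.
Build time = 2730 × 44.7451 = 122154.123 s = 33.93 hours.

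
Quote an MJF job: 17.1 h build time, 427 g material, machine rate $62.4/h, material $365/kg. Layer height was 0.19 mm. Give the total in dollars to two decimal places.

$1222.90

Time charge = 62.4 × 17.1 = $1067.04.
Material cost = 365 × 427/1000, so $155.855.
Total = 1067.04 + 155.855 = 1222.895 ≈ $1222.90.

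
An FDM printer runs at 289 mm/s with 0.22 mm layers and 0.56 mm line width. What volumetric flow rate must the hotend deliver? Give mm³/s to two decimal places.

35.60

Extrusion cross-section = 0.22 × 0.56 = 0.1232 mm².
Volumetric flow = 289 × 0.1232 = 35.60 mm³/s.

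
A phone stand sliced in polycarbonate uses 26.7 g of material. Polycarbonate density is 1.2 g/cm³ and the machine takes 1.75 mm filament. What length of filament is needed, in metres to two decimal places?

Extruded volume: 26.7/1.2 = 22.25 cm³ (22250 mm³).
A = π r² = π × 0.875² = 2.4053 mm².
Length = 22250 / 2.4053 = 9250.41 mm = 9.25 m.

9.25 m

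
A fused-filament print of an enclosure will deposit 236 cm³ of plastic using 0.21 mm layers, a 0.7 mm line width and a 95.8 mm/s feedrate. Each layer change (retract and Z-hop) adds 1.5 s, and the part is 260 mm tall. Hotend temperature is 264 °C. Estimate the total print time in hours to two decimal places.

5.17 hours

Bead cross-section = 0.21 × 0.7 = 0.147 mm².
Toolpath length = 236 cm³ / 0.147 mm² = 236000 / 0.147 = 1605442.2 mm.
Extrusion time = 1605442.2 / 95.8, so 16758.3 s.
Number of layers: 260 / 0.21 → 1239 (rounded up).
Z-hop total = 1239 × 1.5 = 1858.5 s.
Total = 16758.3 + 1858.5 = 18616.8 s = 5.17 hours.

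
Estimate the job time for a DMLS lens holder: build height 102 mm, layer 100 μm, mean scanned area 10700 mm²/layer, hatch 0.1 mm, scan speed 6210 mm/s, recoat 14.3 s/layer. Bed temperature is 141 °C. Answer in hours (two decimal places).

8.93 hours

Layers = ⌈102/0.1⌉ = 1020.
Scan path per layer = 10700 / 0.1, so 107000 mm.
Per-layer scan time: 107000 / 6210 → 17.2303 s.
Time per layer = 17.2303 + 14.3, so 31.5303 s.
Total: 1020 × 31.5303 s = 32160.906 s → 8.93 hours.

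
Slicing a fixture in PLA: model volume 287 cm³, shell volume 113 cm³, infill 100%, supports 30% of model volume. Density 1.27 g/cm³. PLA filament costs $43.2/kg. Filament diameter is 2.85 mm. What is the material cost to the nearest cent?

$20.47

Infill region = 287 − 113 = 174 cm³.
Infill volume = 1.00 × 174, so 174 cm³.
Support = 0.30 × 287 = 86.1 cm³.
Total extruded = 113 + 174 + 86.1 = 373.1 cm³.
Mass = 373.1 × 1.27 = 473.837 g.
Cost = 473.837 g / 1000 × $43.2/kg = $20.47.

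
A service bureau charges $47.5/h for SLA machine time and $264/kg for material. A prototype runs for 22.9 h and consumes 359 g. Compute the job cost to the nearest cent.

Machine cost = 47.5 × 22.9 = $1087.75.
Material cost: 264 × 359/1000 → $94.776.
Job cost: 1087.75 + 94.776 = 1182.526 ≈ $1182.53.

$1182.53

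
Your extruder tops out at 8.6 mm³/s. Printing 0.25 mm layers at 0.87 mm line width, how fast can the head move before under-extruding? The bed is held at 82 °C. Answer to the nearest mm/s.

40 mm/s

Extrusion cross-section = 0.25 × 0.87, so 0.2175 mm².
v_max = Q/A = 8.6/0.2175 = 39.54 mm/s → 40 mm/s.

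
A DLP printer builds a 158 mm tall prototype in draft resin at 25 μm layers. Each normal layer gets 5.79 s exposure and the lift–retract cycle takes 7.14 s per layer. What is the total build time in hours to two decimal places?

22.70 hours

Layers = ⌈158/0.025⌉ = 6320.
Per-layer time = 5.79 + 7.14, so 12.93 s.
Build time: 6320 × 12.93 s = 81717.6 s, i.e. 22.70 hours.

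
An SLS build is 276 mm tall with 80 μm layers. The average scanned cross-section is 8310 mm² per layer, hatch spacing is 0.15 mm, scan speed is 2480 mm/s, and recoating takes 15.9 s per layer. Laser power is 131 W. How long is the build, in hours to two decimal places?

Layer count = ceil(276 / 0.08) = 3450.
Scan path per layer = 8310 / 0.15 = 55400 mm.
Laser time per layer = 55400 / 2480 = 22.3387 s.
Layer cycle = 22.3387 + 15.9 = 38.2387 s.
3450 layers × 38.2387 s/layer = 131923.515 s, i.e. 36.65 hours.

36.65 hours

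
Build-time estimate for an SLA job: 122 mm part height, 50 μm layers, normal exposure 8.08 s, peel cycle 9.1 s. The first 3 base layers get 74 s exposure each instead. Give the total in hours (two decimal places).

11.70 hours

Number of layers: 122 / 0.05 → 2440 (rounded up).
Base layers = 3 × (74 + 9.1), so 249.3 s.
Regular layers = 2437 × (8.08 + 9.1), so 41867.66 s.
Total = 249.3 + 41867.66 = 42116.96 s = 11.70 hours.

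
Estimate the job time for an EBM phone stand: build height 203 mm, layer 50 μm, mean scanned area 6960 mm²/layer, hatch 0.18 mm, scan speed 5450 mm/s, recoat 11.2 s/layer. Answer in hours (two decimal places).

Layer count = ceil(203 / 0.05) = 4060.
Per-layer scan distance: 6960 / 0.18 → 38666.7 mm.
Beam time per layer = 38666.7 / 5450 = 7.0948 s.
Per-layer time = 7.0948 + 11.2 = 18.2948 s.
4060 layers × 18.2948 s/layer = 74276.888 s, i.e. 20.63 hours.

20.63 hours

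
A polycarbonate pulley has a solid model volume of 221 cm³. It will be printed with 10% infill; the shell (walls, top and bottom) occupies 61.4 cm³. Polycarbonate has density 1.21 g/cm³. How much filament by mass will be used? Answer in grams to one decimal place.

Interior volume = 221 − 61.4 = 159.6 cm³.
Infill deposited = 0.10 × 159.6, so 15.96 cm³.
Deposited volume = 61.4 + 15.96, so 77.36 cm³.
Mass: 77.36 × 1.21 → 93.6056 g.

93.6 g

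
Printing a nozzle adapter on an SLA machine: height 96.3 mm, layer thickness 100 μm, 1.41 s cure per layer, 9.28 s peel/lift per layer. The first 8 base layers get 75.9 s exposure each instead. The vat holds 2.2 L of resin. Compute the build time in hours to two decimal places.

Number of layers: 96.3 / 0.1 → 963 (rounded up).
Base layers = 8 × (75.9 + 9.28) = 681.44 s.
Regular layers: 955 × (1.41 + 9.28) → 10208.95 s.
Total = 681.44 + 10208.95 = 10890.39 s = 3.03 hours.

3.03 hours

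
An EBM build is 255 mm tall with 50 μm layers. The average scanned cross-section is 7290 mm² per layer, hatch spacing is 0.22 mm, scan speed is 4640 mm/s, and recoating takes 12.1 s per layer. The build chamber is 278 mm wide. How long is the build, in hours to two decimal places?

27.26 hours

Number of layers: 255 / 0.05 → 5100 (rounded up).
Hatch length per layer = 7290 / 0.22 = 33136.4 mm.
Per-layer scan time: 33136.4 / 4640 → 7.1415 s.
Time per layer: 7.1415 + 12.1 → 19.2415 s.
Build time = 5100 × 19.2415 = 98131.65 s = 27.26 hours.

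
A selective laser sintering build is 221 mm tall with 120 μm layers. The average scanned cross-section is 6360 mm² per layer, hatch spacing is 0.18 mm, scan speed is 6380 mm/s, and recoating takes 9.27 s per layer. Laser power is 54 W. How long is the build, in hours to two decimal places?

7.58 hours

Number of layers: 221 / 0.12 → 1842 (rounded up).
Per-layer scan distance = 6360 / 0.18, so 35333.3 mm.
Laser time per layer: 35333.3 / 6380 → 5.5381 s.
Time per layer = 5.5381 + 9.27 = 14.8081 s.
Total: 1842 × 14.8081 s = 27276.5202 s → 7.58 hours.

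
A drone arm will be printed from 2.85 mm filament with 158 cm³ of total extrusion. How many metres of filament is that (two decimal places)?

24.77 m

Filament cross-section = π × (2.85/2)² = 6.3794 mm².
Length = 158 cm³ / 6.3794 mm² = 158000 / 6.3794 = 24767.22 mm = 24.77 m.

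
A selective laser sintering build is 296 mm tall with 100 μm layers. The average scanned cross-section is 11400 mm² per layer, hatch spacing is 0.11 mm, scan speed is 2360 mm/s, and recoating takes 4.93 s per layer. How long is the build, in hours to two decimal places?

40.16 hours

Layer count = ceil(296 / 0.1) = 2960.
Scan path per layer = 11400 / 0.11, so 103636.4 mm.
Laser time per layer = 103636.4 / 2360 = 43.9137 s.
Layer cycle = 43.9137 + 4.93 = 48.8437 s.
2960 layers × 48.8437 s/layer = 144577.352 s, i.e. 40.16 hours.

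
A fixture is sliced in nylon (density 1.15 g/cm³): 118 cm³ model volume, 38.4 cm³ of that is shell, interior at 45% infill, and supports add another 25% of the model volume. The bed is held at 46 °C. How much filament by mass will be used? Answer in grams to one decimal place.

Volume inside the shell = 118 − 38.4 = 79.6 cm³.
Deposited infill = 0.45 × 79.6 = 35.82 cm³.
Support = 0.25 × 118 = 29.5 cm³.
Deposited volume = 38.4 + 35.82 + 29.5 = 103.72 cm³.
Mass: 103.72 × 1.15 → 119.278 g.

119.3 g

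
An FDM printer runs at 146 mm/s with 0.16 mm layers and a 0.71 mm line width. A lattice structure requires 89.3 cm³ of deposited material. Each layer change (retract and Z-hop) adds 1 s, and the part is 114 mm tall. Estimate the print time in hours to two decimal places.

Bead cross-section = 0.16 × 0.71 = 0.1136 mm².
Toolpath length = 89.3 cm³ / 0.1136 mm² = 89300 / 0.1136 = 786091.5 mm.
Time extruding: 786091.5 / 146 → 5384.2 s.
Layers = ⌈114/0.16⌉ = 713.
Layer-change overhead = 713 × 1 = 713 s.
Total = 5384.2 + 713 = 6097.2 s = 1.69 hours.

1.69 hours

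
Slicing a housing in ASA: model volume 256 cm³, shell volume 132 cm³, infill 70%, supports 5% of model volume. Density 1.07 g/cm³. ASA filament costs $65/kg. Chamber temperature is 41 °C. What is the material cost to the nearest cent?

$16.11

Interior volume = 256 − 132, so 124 cm³.
Infill volume: 0.70 × 124 → 86.8 cm³.
Support = 0.05 × 256 = 12.8 cm³.
Total printed volume: 132 + 86.8 + 12.8 → 231.6 cm³.
Mass: 231.6 × 1.07 → 247.812 g.
At $65/kg: 247.812/1000 × 65 = $16.11.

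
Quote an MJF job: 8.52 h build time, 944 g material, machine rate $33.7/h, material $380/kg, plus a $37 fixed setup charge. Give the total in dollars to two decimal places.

$682.84

Machine cost = 33.7 × 8.52 = $287.124.
Feedstock cost = 380 × 944/1000, so $358.72.
Adding setup: 287.124 + 358.72 + 37 → 682.844 ≈ $682.84.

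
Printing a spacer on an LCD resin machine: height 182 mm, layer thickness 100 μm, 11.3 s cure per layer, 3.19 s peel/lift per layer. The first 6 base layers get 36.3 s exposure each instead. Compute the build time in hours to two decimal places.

7.37 hours

Number of layers: 182 / 0.1 → 1820 (rounded up).
Base layers = 6 × (36.3 + 3.19) = 236.94 s.
Normal layers = 1814 × (11.3 + 3.19), so 26284.86 s.
Total = 236.94 + 26284.86 = 26521.8 s = 7.37 hours.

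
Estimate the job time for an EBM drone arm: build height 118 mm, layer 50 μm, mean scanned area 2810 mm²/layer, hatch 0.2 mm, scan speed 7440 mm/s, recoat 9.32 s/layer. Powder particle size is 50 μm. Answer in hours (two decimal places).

7.35 hours

Layer count = ceil(118 / 0.05) = 2360.
Hatch length per layer: 2810 / 0.2 → 14050 mm.
Beam time per layer = 14050 / 7440 = 1.8884 s.
Time per layer: 1.8884 + 9.32 → 11.2084 s.
Build time = 2360 × 11.2084 = 26451.824 s = 7.35 hours.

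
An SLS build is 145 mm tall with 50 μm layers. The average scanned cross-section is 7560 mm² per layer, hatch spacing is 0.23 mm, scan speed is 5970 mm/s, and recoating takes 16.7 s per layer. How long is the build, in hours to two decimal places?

Number of layers: 145 / 0.05 → 2900 (rounded up).
Per-layer scan distance = 7560 / 0.23, so 32869.6 mm.
Per-layer scan time = 32869.6 / 5970, so 5.5058 s.
Time per layer = 5.5058 + 16.7 = 22.2058 s.
Total: 2900 × 22.2058 s = 64396.82 s → 17.89 hours.

17.89 hours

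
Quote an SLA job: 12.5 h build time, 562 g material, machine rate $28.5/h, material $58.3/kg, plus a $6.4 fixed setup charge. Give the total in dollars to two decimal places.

$395.41

Time charge = 28.5 × 12.5, so $356.25.
Feedstock cost = 58.3 × 562/1000 = $32.7646.
Total = 356.25 + 32.7646 + 6.4 = 395.4146 ≈ $395.41.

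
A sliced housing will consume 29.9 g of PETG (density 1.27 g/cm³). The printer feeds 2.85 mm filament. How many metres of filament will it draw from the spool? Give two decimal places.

3.69 m

Extruded volume: 29.9/1.27 = 23.5433 cm³ (23543.3 mm³).
Cross-section of 2.85 mm filament: π·(2.85/2)² = 6.3794 mm².
Length = 23543.3 / 6.3794 = 3690.52 mm = 3.69 m.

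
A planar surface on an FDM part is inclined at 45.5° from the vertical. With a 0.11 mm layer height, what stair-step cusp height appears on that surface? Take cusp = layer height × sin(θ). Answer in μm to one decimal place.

78.5 μm

h_c = t·sin θ = 0.11 × 0.7133 = 0.078463 mm (78.5 μm).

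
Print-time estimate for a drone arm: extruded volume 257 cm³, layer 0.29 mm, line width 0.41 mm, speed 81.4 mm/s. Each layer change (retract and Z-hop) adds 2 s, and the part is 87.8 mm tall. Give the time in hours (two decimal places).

7.54 hours

Line area = 0.29 × 0.41 = 0.1189 mm².
Toolpath length = 257 cm³ / 0.1189 mm² = 257000 / 0.1189 = 2161480.2 mm.
Print-move time = 2161480.2 / 81.4, so 26553.8 s.
Number of layers: 87.8 / 0.29 → 303 (rounded up).
Non-print overhead = 303 × 2, so 606 s.
Total = 26553.8 + 606 = 27159.8 s = 7.54 hours.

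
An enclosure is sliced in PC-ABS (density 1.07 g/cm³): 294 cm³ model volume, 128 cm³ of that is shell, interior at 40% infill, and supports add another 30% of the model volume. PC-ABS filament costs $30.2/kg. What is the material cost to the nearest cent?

Infill region: 294 − 128 → 166 cm³.
Infill volume = 0.40 × 166, so 66.4 cm³.
Support = 0.30 × 294, so 88.2 cm³.
Deposited volume: 128 + 66.4 + 88.2 → 282.6 cm³.
Mass: 282.6 × 1.07 → 302.382 g.
At $30.2/kg: 302.382/1000 × 30.2 = $9.13.

$9.13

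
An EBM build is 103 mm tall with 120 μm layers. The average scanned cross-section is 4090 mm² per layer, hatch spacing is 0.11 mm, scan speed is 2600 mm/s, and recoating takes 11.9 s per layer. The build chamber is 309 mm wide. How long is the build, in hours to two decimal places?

Layer count = ceil(103 / 0.12) = 859.
Hatch length per layer = 4090 / 0.11 = 37181.8 mm.
Scan time per layer: 37181.8 / 2600 → 14.3007 s.
Per-layer time: 14.3007 + 11.9 → 26.2007 s.
859 layers × 26.2007 s/layer = 22506.4013 s, i.e. 6.25 hours.

6.25 hours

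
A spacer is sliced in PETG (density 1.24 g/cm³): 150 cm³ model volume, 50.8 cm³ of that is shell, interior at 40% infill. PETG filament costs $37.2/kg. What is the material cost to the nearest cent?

Volume inside the shell = 150 − 50.8 = 99.2 cm³.
Deposited infill = 0.40 × 99.2, so 39.68 cm³.
Total printed volume = 50.8 + 39.68, so 90.48 cm³.
Mass = 90.48 × 1.24, so 112.1952 g.
At $37.2/kg: 112.1952/1000 × 37.2 = $4.17.

$4.17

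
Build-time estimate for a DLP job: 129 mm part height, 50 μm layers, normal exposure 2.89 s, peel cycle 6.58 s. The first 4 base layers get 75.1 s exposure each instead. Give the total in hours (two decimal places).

6.87 hours

Layers = ⌈129/0.05⌉ = 2580.
Bottom layers: 4 × (75.1 + 6.58) → 326.72 s.
Regular layers = 2576 × (2.89 + 6.58) = 24394.72 s.
Sum: 326.72 + 24394.72 = 24721.44 s → 6.87 hours.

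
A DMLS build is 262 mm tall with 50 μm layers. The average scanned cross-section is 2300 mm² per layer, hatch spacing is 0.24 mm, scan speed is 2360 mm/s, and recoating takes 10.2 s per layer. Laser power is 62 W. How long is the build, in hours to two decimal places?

20.76 hours

Layer count = ceil(262 / 0.05) = 5240.
Hatch length per layer: 2300 / 0.24 → 9583.3 mm.
Per-layer scan time: 9583.3 / 2360 → 4.0607 s.
Time per layer: 4.0607 + 10.2 → 14.2607 s.
Total: 5240 × 14.2607 s = 74726.068 s → 20.76 hours.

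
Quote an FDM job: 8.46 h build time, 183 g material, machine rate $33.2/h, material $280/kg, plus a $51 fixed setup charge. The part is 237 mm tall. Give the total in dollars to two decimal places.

Machine cost: 33.2 × 8.46 → $280.872.
Feedstock cost = 280 × 183/1000 = $51.24.
Adding setup: 280.872 + 51.24 + 51 → 383.112 ≈ $383.11.

$383.11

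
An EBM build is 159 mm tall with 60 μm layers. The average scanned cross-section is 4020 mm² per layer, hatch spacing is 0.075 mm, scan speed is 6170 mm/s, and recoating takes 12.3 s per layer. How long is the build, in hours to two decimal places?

15.45 hours

Layers = ⌈159/0.06⌉ = 2650.
Hatch length per layer = 4020 / 0.075, so 53600 mm.
Scan time per layer = 53600 / 6170 = 8.6872 s.
Per-layer time = 8.6872 + 12.3 = 20.9872 s.
2650 layers × 20.9872 s/layer = 55616.08 s, i.e. 15.45 hours.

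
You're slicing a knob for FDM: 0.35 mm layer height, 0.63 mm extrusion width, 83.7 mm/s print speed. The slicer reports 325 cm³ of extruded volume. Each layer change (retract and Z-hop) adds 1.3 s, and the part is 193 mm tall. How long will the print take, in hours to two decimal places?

Line area = 0.35 × 0.63, so 0.2205 mm².
Path length: 325000 mm³ / 0.2205 mm² → 1473922.9 mm.
Print-move time = 1473922.9 / 83.7, so 17609.6 s.
Layers = ⌈193/0.35⌉ = 552.
Non-print overhead = 552 × 1.3, so 717.6 s.
Altogether 17609.6 + 717.6 = 18327.2 s, i.e. 5.09 hours.

5.09 hours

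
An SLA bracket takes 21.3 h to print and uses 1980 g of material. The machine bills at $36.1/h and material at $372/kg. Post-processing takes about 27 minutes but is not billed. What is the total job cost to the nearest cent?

$1505.49

Time charge: 36.1 × 21.3 → $768.93.
Material charge: 372 × 1980/1000 → $736.56.
Total = 768.93 + 736.56 = $1505.49.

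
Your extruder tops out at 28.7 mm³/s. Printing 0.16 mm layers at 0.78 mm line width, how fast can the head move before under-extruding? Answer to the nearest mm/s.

Extrusion cross-section = 0.16 × 0.78 = 0.1248 mm².
Max speed = 28.7 / 0.1248 = 229.97 ≈ 230 mm/s.

230 mm/s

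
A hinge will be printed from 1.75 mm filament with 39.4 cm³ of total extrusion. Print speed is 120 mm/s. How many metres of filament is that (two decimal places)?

16.38 m

A = π r² = π × 0.875² = 2.4053 mm².
L = 39400 mm³ / 2.4053 mm² = 16380.49 mm, i.e. 16.38 m.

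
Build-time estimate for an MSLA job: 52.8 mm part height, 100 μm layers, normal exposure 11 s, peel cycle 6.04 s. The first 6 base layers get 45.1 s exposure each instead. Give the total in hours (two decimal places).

Layer count = ceil(52.8 / 0.1) = 528.
Burn-in layers = 6 × (45.1 + 6.04) = 306.84 s.
Normal layers: 522 × (11 + 6.04) → 8894.88 s.
Sum: 306.84 + 8894.88 = 9201.72 s → 2.56 hours.

2.56 hours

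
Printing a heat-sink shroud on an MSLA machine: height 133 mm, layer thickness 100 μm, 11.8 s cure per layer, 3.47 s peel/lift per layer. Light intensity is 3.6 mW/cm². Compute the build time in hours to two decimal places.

5.64 hours

Layers = ⌈133/0.1⌉ = 1330.
Each layer takes = 11.8 + 3.47 = 15.27 s.
Total = 1330 × 15.27 = 20309.1 s = 5.64 hours.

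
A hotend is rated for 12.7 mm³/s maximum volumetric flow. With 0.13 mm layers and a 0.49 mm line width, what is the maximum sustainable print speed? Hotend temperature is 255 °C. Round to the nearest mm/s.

A = 0.13 × 0.49 = 0.0637 mm².
v_max = Q/A = 12.7/0.0637 = 199.37 mm/s → 199 mm/s.

199 mm/s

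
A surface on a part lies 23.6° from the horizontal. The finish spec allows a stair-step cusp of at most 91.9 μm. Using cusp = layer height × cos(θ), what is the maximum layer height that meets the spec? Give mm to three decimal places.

0.100 mm

Layer height = cusp / cos(23.6°) = 0.0919 / 0.9164 = 0.100 mm.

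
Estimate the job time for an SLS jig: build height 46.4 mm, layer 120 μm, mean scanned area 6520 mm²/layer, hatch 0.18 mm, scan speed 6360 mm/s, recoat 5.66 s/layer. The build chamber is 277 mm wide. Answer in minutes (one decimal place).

73.2 minutes

Layers = ⌈46.4/0.12⌉ = 387.
Hatch length per layer: 6520 / 0.18 → 36222.2 mm.
Per-layer scan time = 36222.2 / 6360 = 5.6953 s.
Layer cycle = 5.6953 + 5.66, so 11.3553 s.
Total: 387 × 11.3553 s = 4394.5011 s → 73.2 minutes.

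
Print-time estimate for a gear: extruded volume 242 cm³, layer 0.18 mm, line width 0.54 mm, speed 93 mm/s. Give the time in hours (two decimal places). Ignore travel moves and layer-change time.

Line area = 0.18 × 0.54 = 0.0972 mm².
Toolpath length = 242 cm³ / 0.0972 mm² = 242000 / 0.0972 = 2489711.9 mm.
Time extruding: 2489711.9 / 93 → 26771.1 s.
26771.1 s = 7.44 hours.

7.44 hours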